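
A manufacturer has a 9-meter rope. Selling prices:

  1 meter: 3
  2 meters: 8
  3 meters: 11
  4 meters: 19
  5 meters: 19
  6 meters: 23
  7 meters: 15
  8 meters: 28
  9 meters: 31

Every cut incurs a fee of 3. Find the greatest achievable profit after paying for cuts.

Build net[k] bottom-up: net[k] = max over allowed piece i of (p[i] + net[k−i]) − 3 per cut.
net[1] = 3
net[2] = max(3+3-3, 8+0) = 8
net[3] = max(3+8-3, 8+3-3, 11+0) = 11
net[4] = max(3+11-3, 8+8-3, 11+3-3, 19+0) = 19
net[5] = max(3+19-3, 8+11-3, 11+8-3, 19+3-3, 19+0) = 19
net[6] = max(3+19-3, 8+19-3, 11+11-3, 19+8-3, 19+3-3, 23+0) = 24
net[7] = max(3+24-3, 8+19-3, 11+19-3, …, 23+3-3, 15+0) = 27
net[8] = max(3+27-3, 8+24-3, 11+19-3, …, 15+3-3, 28+0) = 35
net[9] = max(3+35-3, 8+27-3, 11+24-3, …, 28+3-3, 31+0) = 35
One optimal plan: pieces 4 + 4 + 1 (2 cuts) → 41 − 6 = 35.

35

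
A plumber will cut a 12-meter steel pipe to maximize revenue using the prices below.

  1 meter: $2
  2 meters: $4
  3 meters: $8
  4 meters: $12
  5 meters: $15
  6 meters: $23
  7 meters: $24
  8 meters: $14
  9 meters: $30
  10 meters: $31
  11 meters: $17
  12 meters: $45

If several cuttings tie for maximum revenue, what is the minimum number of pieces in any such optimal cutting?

2

Build r[k] bottom-up: r[k] = max over allowed piece i of (p[i] + r[k−i]).
r[1] = 2
r[2] = max(2+2, 4+0) = 4
r[3] = max(2+4, 4+2, 8+0) = 8
r[4] = max(2+8, 4+4, 8+2, 12+0) = 12
r[5] = max(2+12, 4+8, 8+4, 12+2, 15+0) = 15
r[6] = max(2+15, 4+12, 8+8, 12+4, 15+2, 23+0) = 23
r[7] = max(2+23, 4+15, 8+12, …, 23+2, 24+0) = 25
r[8] = max(2+25, 4+23, 8+15, …, 24+2, 14+0) = 27
r[9] = max(2+27, 4+25, 8+23, …, 14+2, 30+0) = 31
r[10] = max(2+31, 4+27, 8+25, …, 30+2, 31+0) = 35
r[11] = max(2+35, 4+31, 8+27, …, 31+2, 17+0) = 38
r[12] = max(2+38, 4+35, 8+31, …, 17+2, 45+0) = 46
Maximum revenue is $46.
Now minimize piece count subject to staying optimal: for each k, pieces[k] = 1 + min over i with p[i]+r[k−i]=r[k] of pieces[k−i].
pieces[9] = 2
pieces[10] = 2
pieces[11] = 2
pieces[12] = 2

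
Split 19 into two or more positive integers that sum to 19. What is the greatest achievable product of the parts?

972

Fill m[k] for k=2..19: at each k try every first piece i and multiply by the better of (k−i) uncut or m[k−i].
m[2] = 1×max(1,0) = 1×1 = 1
m[3] = 1×max(2,1) = 1×2 = 2
m[4] = 2×max(2,1) = 2×2 = 4
m[5] = 2×max(3,2) = 2×3 = 6
m[6] = 3×max(3,2) = 3×3 = 9
m[7] = 2×max(5,6) = 2×6 = 12
m[8] = 2×max(6,9) = 2×9 = 18
m[9] = 3×max(6,9) = 3×9 = 27
m[10] = 2×max(8,18) = 2×18 = 36
m[11] = 2×max(9,27) = 2×27 = 54
m[12] = 3×max(9,27) = 3×27 = 81
m[13] = 2×max(11,54) = 2×54 = 108
m[14] = 2×max(12,81) = 2×81 = 162
m[15] = 3×max(12,81) = 3×81 = 243
m[16] = 2×max(14,162) = 2×162 = 324
m[17] = 2×max(15,243) = 2×243 = 486
m[18] = 3×max(15,243) = 3×243 = 729
m[19] = 2×max(17,486) = 2×486 = 972
One optimal split: 3 + 3 + 3 + 3 + 3 + 2 + 2; product 3×3×3×3×3×2×2 = 972.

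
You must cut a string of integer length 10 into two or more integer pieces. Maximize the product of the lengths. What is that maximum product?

36

Fill f[k] for k=2..10: at each k try every first piece i and multiply by the better of (k−i) uncut or f[k−i].
Small cases: f[2]=1.
f[3] = max(1×2, 2×1) = 2
f[4] = max(1×3, 2×2, 3×1) = 4
f[5] = max(1×4, 2×3, 3×2, 4×1) = 6
f[6] = max(1×6, 2×4, 3×3, 4×2, 5×1) = 9
f[7] = max(1×9, 2×6, 3×4, 4×3, 5×2, 6×1) = 12
f[8] = max(1×12, 2×9, 3×6, …, 6×2, 7×1) = 18
f[9] = max(1×18, 2×12, 3×9, …, 7×2, 8×1) = 27
f[10] = max(1×27, 2×18, 3×12, …, 8×2, 9×1) = 36
One optimal split: 3 + 3 + 2 + 2; product 3×3×2×2 = 36.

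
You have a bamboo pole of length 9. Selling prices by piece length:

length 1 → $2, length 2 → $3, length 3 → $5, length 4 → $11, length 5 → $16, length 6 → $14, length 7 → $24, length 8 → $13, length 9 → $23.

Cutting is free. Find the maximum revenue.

28

Build r[k] bottom-up: r[k] = max over allowed piece i of (p[i] + r[k−i]).
r[1] = 2
r[2] = max(2+2, 3+0) = 4
r[3] = max(2+4, 3+2, 5+0) = 6
r[4] = max(2+6, 3+4, 5+2, 11+0) = 11
r[5] = max(2+11, 3+6, 5+4, 11+2, 16+0) = 16
r[6] = max(2+16, 3+11, 5+6, 11+4, 16+2, 14+0) = 18
r[7] = max(2+18, 3+16, 5+11, …, 14+2, 24+0) = 24
r[8] = max(2+24, 3+18, 5+16, …, 24+2, 13+0) = 26
r[9] = max(2+26, 3+24, 5+18, …, 13+2, 23+0) = 28
One optimal cutting: 7 + 1 + 1 → $24 + $2 + $2 = $28.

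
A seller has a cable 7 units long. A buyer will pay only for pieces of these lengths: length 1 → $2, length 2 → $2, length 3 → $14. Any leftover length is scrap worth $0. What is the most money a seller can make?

Consider every possible first cut. r[k] is the best of p[i]+r[k−i] over all sellable i≤k.
r[1] = 2
r[2] = 4  (first piece 1, then r[1]=2)
r[3] = 14
r[4] = 16  (first piece 1, then r[3]=14)
r[5] = 18  (first piece 1, then r[4]=16)
r[6] = 28  (first piece 3, then r[3]=14)
r[7] = 30  (first piece 1, then r[6]=28)
One optimal cutting: 3 + 3 + 1 → $30.

30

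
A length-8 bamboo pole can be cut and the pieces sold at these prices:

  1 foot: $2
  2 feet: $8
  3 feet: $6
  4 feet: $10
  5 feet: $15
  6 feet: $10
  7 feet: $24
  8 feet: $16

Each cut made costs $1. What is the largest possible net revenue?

Build v[k] bottom-up: v[k] = max over allowed piece i of (p[i] + v[k−i]) − 1 per cut.
v[1] = 2
v[2] = max(2+2-1, 8+0) = 8
v[3] = max(2+8-1, 8+2-1, 6+0) = 9
v[4] = max(2+9-1, 8+8-1, 6+2-1, 10+0) = 15
v[5] = max(2+15-1, 8+9-1, 6+8-1, 10+2-1, 15+0) = 16
v[6] = max(2+16-1, 8+15-1, 6+9-1, 10+8-1, 15+2-1, 10+0) = 22
v[7] = max(2+22-1, 8+16-1, 6+15-1, …, 10+2-1, 24+0) = 24
v[8] = max(2+24-1, 8+22-1, 6+16-1, …, 24+2-1, 16+0) = 29
One optimal plan: pieces 2 + 2 + 2 + 2 (3 cuts) → $32 − $3 = $29.

29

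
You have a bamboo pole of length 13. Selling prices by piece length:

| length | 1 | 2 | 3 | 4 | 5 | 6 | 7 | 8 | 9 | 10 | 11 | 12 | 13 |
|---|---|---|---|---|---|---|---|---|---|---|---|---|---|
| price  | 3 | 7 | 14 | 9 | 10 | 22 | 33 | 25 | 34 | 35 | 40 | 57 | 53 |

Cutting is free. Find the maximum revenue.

Consider every possible first cut. best[k] is the best of p[i]+best[k−i] over all sellable i≤k.
best[1] = 3
best[2] = 7
best[3] = 14
best[4] = 17  (first piece 1, then best[3]=14)
best[5] = 21  (first piece 2, then best[3]=14)
best[6] = 28  (first piece 3, then best[3]=14)
best[7] = 33
best[8] = 36  (first piece 1, then best[7]=33)
best[9] = 42  (first piece 3, then best[6]=28)
best[10] = 47  (first piece 3, then best[7]=33)
best[11] = 50  (first piece 1, then best[10]=47)
best[12] = 57
best[13] = 61  (first piece 3, then best[10]=47)
One optimal cutting: 7 + 3 + 3 → $33 + $14 + $14 = $61.

61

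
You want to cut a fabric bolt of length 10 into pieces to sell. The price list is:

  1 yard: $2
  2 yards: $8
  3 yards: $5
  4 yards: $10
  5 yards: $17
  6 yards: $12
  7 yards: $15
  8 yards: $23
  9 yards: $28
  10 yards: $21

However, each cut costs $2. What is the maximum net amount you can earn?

Let v[k] be the best obtainable value from length k. For each k, try every first piece i and keep the best of price[i] + v[k−i] minus the 2 cut fee when i<k.
v[1] = 2
v[2] = 8
v[3] = 8  (first piece 1, then v[2]=8)
v[4] = 14  (first piece 2, then v[2]=8)
v[5] = 17
v[6] = 20  (first piece 2, then v[4]=14)
v[7] = 23  (first piece 2, then v[5]=17)
v[8] = 26  (first piece 2, then v[6]=20)
v[9] = 29  (first piece 2, then v[7]=23)
v[10] = 32  (first piece 2, then v[8]=26)
One optimal plan: pieces 2 + 2 + 2 + 2 + 2 (4 cuts) → $40 − $8 = $32.

32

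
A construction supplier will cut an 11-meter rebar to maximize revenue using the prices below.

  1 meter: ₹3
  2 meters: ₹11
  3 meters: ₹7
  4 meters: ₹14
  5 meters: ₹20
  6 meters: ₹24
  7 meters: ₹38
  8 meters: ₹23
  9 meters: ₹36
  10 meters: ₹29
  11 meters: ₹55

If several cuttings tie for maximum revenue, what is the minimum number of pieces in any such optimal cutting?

3

Build r[k] bottom-up: r[k] = max over allowed piece i of (p[i] + r[k−i]).
r[1] = 3
r[2] = 11
r[3] = 14  (first piece 1, then r[2]=11)
r[4] = 22  (first piece 2, then r[2]=11)
r[5] = 25  (first piece 1, then r[4]=22)
r[6] = 33  (first piece 2, then r[4]=22)
r[7] = 38
r[8] = 44  (first piece 2, then r[6]=33)
r[9] = 49  (first piece 2, then r[7]=38)
r[10] = 55  (first piece 2, then r[8]=44)
r[11] = 60  (first piece 2, then r[9]=49)
Maximum revenue is ₹60.
Now minimize piece count subject to staying optimal: for each k, pieces[k] = 1 + min over i with p[i]+r[k−i]=r[k] of pieces[k−i].
pieces[8] = 4
pieces[9] = 2
pieces[10] = 5
pieces[11] = 3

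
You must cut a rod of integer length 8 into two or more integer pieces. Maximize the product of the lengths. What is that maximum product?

Let f[k] be the best product for length k (with at least one cut). For each first piece i, the rest contributes max(k−i, f[k−i]).
f[2] = 1×max(1,0) = 1×1 = 1
f[3] = max(1×2, 2×1) = 2
f[4] = max(1×3, 2×2, 3×1) = 4
f[5] = max(1×4, 2×3, 3×2, 4×1) = 6
f[6] = max(1×6, 2×4, 3×3, 4×2, 5×1) = 9
f[7] = max(1×9, 2×6, 3×4, 4×3, 5×2, 6×1) = 12
f[8] = max(1×12, 2×9, 3×6, …, 6×2, 7×1) = 18
One optimal split: 3 + 3 + 2; product 3×3×2 = 18.

18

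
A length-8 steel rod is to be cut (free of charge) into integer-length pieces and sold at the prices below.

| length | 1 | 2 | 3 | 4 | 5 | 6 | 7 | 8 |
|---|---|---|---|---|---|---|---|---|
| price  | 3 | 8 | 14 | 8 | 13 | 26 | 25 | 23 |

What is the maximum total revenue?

36

Build R[k] bottom-up: R[k] = max over allowed piece i of (p[i] + R[k−i]).
R[1] = 3
R[2] = 8
R[3] = 14
R[4] = 17  (first piece 1, then R[3]=14)
R[5] = 22  (first piece 2, then R[3]=14)
R[6] = 28  (first piece 3, then R[3]=14)
R[7] = 31  (first piece 1, then R[6]=28)
R[8] = 36  (first piece 2, then R[6]=28)
One optimal cutting: 3 + 3 + 2 → $14 + $14 + $8 = $36.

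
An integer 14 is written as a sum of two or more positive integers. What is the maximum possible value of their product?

Fill prod[k] for k=2..14: at each k try every first piece i and multiply by the better of (k−i) uncut or prod[k−i].
prod[2] = 1·max(1,0) = 1·1 = 1
prod[3] = max(1·2, 2·1) = 2
prod[4] = max(1·3, 2·2, 3·1) = 4
prod[5] = max(1·4, 2·3, 3·2, 4·1) = 6
prod[6] = max(1·6, 2·4, 3·3, 4·2, 5·1) = 9
prod[7] = max(1·9, 2·6, 3·4, 4·3, 5·2, 6·1) = 12
prod[8] = max(1·12, 2·9, 3·6, …, 6·2, 7·1) = 18
prod[9] = max(1·18, 2·12, 3·9, …, 7·2, 8·1) = 27
prod[10] = max(1·27, 2·18, 3·12, …, 8·2, 9·1) = 36
prod[11] = max(1·36, 2·27, 3·18, …, 9·2, 10·1) = 54
prod[12] = max(1·54, 2·36, 3·27, …, 10·2, 11·1) = 81
prod[13] = max(1·81, 2·54, 3·36, …, 11·2, 12·1) = 108
prod[14] = max(1·108, 2·81, 3·54, …, 12·2, 13·1) = 162
One optimal split: 3 + 3 + 3 + 3 + 2; product 3·3·3·3·2 = 162.

162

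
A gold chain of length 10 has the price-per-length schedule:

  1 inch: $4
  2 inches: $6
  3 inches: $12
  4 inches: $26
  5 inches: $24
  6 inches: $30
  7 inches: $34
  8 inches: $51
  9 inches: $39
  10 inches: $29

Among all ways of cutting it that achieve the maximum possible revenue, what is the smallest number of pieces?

Build r[k] bottom-up: r[k] = max over allowed piece i of (p[i] + r[k−i]).
r[1] = 4
r[2] = 8  (first piece 1, then r[1]=4)
r[3] = 12  (first piece 1, then r[2]=8)
r[4] = 26
r[5] = 30  (first piece 1, then r[4]=26)
r[6] = 34  (first piece 1, then r[5]=30)
r[7] = 38  (first piece 1, then r[6]=34)
r[8] = 52  (first piece 4, then r[4]=26)
r[9] = 56  (first piece 1, then r[8]=52)
r[10] = 60  (first piece 1, then r[9]=56)
Maximum revenue is $60.
Now minimize piece count subject to staying optimal: for each k, pieces[k] = 1 + min over i with p[i]+r[k−i]=r[k] of pieces[k−i].
pieces[7] = 2
pieces[8] = 2
pieces[9] = 3
pieces[10] = 4

4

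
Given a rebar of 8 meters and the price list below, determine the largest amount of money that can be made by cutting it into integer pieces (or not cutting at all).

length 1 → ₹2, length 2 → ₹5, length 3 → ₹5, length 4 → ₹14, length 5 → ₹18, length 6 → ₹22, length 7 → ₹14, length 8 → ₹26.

Let v[k] be the best obtainable value from length k. For each k, try every first piece i and keep the best of price[i] + v[k−i].
v[1] = 2
v[2] = 5
v[3] = 7  (first piece 1, then v[2]=5)
v[4] = 14
v[5] = 18
v[6] = 22
v[7] = 24  (first piece 1, then v[6]=22)
v[8] = 28  (first piece 4, then v[4]=14)
One optimal cutting: 4 + 4 → ₹14 + ₹14 = ₹28.

28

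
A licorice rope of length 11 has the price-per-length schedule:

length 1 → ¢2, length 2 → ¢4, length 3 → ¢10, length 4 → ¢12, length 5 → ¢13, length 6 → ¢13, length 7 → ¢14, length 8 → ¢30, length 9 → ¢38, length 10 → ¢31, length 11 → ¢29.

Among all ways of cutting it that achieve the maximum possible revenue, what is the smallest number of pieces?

2

Build r[k] bottom-up: r[k] = max over allowed piece i of (p[i] + r[k−i]).
r[1] = 2
r[2] = max(2+2, 4+0) = 4
r[3] = max(2+4, 4+2, 10+0) = 10
r[4] = max(2+10, 4+4, 10+2, 12+0) = 12
r[5] = max(2+12, 4+10, 10+4, 12+2, 13+0) = 14
r[6] = max(2+14, 4+12, 10+10, 12+4, 13+2, 13+0) = 20
r[7] = max(2+20, 4+14, 10+12, …, 13+2, 14+0) = 22
r[8] = max(2+22, 4+20, 10+14, …, 14+2, 30+0) = 30
r[9] = max(2+30, 4+22, 10+20, …, 30+2, 38+0) = 38
r[10] = max(2+38, 4+30, 10+22, …, 38+2, 31+0) = 40
r[11] = max(2+40, 4+38, 10+30, …, 31+2, 29+0) = 42
Maximum revenue is ¢42.
Now minimize piece count subject to staying optimal: for each k, pieces[k] = 1 + min over i with p[i]+r[k−i]=r[k] of pieces[k−i].
pieces[8] = 1
pieces[9] = 1
pieces[10] = 2
pieces[11] = 2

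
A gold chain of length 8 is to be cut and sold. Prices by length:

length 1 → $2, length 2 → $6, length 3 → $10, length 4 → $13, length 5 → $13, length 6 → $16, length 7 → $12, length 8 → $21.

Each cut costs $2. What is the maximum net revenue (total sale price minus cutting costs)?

24

Let r[k] be the best obtainable value from length k. For each k, try every first piece i and keep the best of price[i] + r[k−i] minus the 2 cut fee when i<k.
r[1] = 2
r[2] = max(2+2-2, 6+0) = 6
r[3] = max(2+6-2, 6+2-2, 10+0) = 10
r[4] = max(2+10-2, 6+6-2, 10+2-2, 13+0) = 13
r[5] = max(2+13-2, 6+10-2, 10+6-2, 13+2-2, 13+0) = 14
r[6] = max(2+14-2, 6+13-2, 10+10-2, 13+6-2, 13+2-2, 16+0) = 18
r[7] = max(2+18-2, 6+14-2, 10+13-2, …, 16+2-2, 12+0) = 21
r[8] = max(2+21-2, 6+18-2, 10+14-2, …, 12+2-2, 21+0) = 24
One optimal plan: pieces 4 + 4 (1 cut) → $26 − $2 = $24.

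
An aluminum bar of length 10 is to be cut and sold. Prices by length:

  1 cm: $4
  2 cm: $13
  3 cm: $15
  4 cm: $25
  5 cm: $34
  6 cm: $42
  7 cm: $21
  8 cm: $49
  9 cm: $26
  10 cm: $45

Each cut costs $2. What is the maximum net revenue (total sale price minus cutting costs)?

66

Consider every possible first cut. r[k] is the best of p[i]+r[k−i] over all sellable i≤k, charging 2 whenever i<k.
r[1] = 4
r[2] = max(4+4-2, 13+0) = 13
r[3] = max(4+13-2, 13+4-2, 15+0) = 15
r[4] = max(4+15-2, 13+13-2, 15+4-2, 25+0) = 25
r[5] = max(4+25-2, 13+15-2, 15+13-2, 25+4-2, 34+0) = 34
r[6] = max(4+34-2, 13+25-2, 15+15-2, 25+13-2, 34+4-2, 42+0) = 42
r[7] = max(4+42-2, 13+34-2, 15+25-2, …, 42+4-2, 21+0) = 45
r[8] = max(4+45-2, 13+42-2, 15+34-2, …, 21+4-2, 49+0) = 53
r[9] = max(4+53-2, 13+45-2, 15+42-2, …, 49+4-2, 26+0) = 57
r[10] = max(4+57-2, 13+53-2, 15+45-2, …, 26+4-2, 45+0) = 66
One optimal plan: pieces 5 + 5 (1 cut) → $68 − $2 = $66.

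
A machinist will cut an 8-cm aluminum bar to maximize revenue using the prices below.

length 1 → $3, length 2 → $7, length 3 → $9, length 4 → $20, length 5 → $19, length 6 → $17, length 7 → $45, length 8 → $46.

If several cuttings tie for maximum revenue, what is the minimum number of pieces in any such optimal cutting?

Build r[k] bottom-up: r[k] = max over allowed piece i of (p[i] + r[k−i]).
r[1] = 3
r[2] = max(3+3, 7+0) = 7
r[3] = max(3+7, 7+3, 9+0) = 10
r[4] = max(3+10, 7+7, 9+3, 20+0) = 20
r[5] = max(3+20, 7+10, 9+7, 20+3, 19+0) = 23
r[6] = max(3+23, 7+20, 9+10, 20+7, 19+3, 17+0) = 27
r[7] = max(3+27, 7+23, 9+20, …, 17+3, 45+0) = 45
r[8] = max(3+45, 7+27, 9+23, …, 45+3, 46+0) = 48
Maximum revenue is $48.
Now minimize piece count subject to staying optimal: for each k, pieces[k] = 1 + min over i with p[i]+r[k−i]=r[k] of pieces[k−i].
pieces[5] = 2
pieces[6] = 2
pieces[7] = 1
pieces[8] = 2

2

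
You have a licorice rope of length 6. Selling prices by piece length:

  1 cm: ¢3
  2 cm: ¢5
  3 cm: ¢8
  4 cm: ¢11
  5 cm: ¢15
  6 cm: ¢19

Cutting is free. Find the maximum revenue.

19

Let R[k] be the best obtainable value from length k. For each k, try every first piece i and keep the best of price[i] + R[k−i].
R[1] = 3
R[2] = 6  (first piece 1, then R[1]=3)
R[3] = 9  (first piece 1, then R[2]=6)
R[4] = 12  (first piece 1, then R[3]=9)
R[5] = 15  (first piece 1, then R[4]=12)
R[6] = 19
Best is to sell the whole 6-cm piece uncut for ¢19.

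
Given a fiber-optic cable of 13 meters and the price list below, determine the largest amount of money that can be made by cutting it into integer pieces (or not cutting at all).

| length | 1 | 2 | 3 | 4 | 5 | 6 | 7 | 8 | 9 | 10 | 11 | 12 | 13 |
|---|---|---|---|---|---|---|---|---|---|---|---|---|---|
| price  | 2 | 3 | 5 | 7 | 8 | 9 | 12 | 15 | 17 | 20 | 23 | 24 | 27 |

Build best[k] bottom-up: best[k] = max over allowed piece i of (p[i] + best[k−i]).
best[1] = 2
best[2] = max(2+2, 3+0) = 4
best[3] = max(2+4, 3+2, 5+0) = 6
best[4] = max(2+6, 3+4, 5+2, 7+0) = 8
best[5] = max(2+8, 3+6, 5+4, 7+2, 8+0) = 10
best[6] = max(2+10, 3+8, 5+6, 7+4, 8+2, 9+0) = 12
best[7] = max(2+12, 3+10, 5+8, …, 9+2, 12+0) = 14
best[8] = max(2+14, 3+12, 5+10, …, 12+2, 15+0) = 16
best[9] = max(2+16, 3+14, 5+12, …, 15+2, 17+0) = 18
best[10] = max(2+18, 3+16, 5+14, …, 17+2, 20+0) = 20
best[11] = max(2+20, 3+18, 5+16, …, 20+2, 23+0) = 23
best[12] = max(2+23, 3+20, 5+18, …, 23+2, 24+0) = 25
best[13] = max(2+25, 3+23, 5+20, …, 24+2, 27+0) = 27
One optimal cutting: 11 + 1 + 1 → $23 + $2 + $2 = $27.

27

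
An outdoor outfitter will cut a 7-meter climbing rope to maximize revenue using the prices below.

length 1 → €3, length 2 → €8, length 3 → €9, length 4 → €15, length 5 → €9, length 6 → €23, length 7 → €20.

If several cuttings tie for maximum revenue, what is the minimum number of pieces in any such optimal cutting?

4

Let r[k] be the best obtainable value from length k. For each k, try every first piece i and keep the best of price[i] + r[k−i].
r[1] = 3
r[2] = max(3+3, 8+0) = 8
r[3] = max(3+8, 8+3, 9+0) = 11
r[4] = max(3+11, 8+8, 9+3, 15+0) = 16
r[5] = max(3+16, 8+11, 9+8, 15+3, 9+0) = 19
r[6] = max(3+19, 8+16, 9+11, 15+8, 9+3, 23+0) = 24
r[7] = max(3+24, 8+19, 9+16, …, 23+3, 20+0) = 27
Maximum revenue is €27.
Now minimize piece count subject to staying optimal: for each k, pieces[k] = 1 + min over i with p[i]+r[k−i]=r[k] of pieces[k−i].
pieces[4] = 2
pieces[5] = 3
pieces[6] = 3
pieces[7] = 4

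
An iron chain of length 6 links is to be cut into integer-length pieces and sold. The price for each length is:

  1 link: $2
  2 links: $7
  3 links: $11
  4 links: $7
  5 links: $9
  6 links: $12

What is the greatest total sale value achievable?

22

Consider every possible first cut. R[k] is the best of p[i]+R[k−i] over all sellable i≤k.
R[1] = 2
R[2] = max(2+2, 7+0) = 7
R[3] = max(2+7, 7+2, 11+0) = 11
R[4] = max(2+11, 7+7, 11+2, 7+0) = 14
R[5] = max(2+14, 7+11, 11+7, 7+2, 9+0) = 18
R[6] = max(2+18, 7+14, 11+11, 7+7, 9+2, 12+0) = 22
One optimal cutting: 3 + 3 → $11 + $11 = $22.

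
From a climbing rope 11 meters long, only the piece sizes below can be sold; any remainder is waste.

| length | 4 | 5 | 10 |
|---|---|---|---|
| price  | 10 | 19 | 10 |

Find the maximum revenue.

Let best[k] be the best obtainable value from length k. For each k, try every first piece i and keep the best of price[i] + best[k−i].
best[1] = 0
best[2] = 0
best[3] = 0
best[4] = 10
best[5] = max(10+0, 19+0) = 19
best[6] = max(10+0, 19+0) = 19
best[7] = max(10+0, 19+0) = 19
best[8] = max(10+10, 19+0) = 20
best[9] = max(10+19, 19+10) = 29
best[10] = max(10+19, 19+19, 10+0) = 38
best[11] = max(10+19, 19+19, 10+0) = 38
One optimal cutting: pieces 5 + 5 with 1 meter of scrap → €38.

38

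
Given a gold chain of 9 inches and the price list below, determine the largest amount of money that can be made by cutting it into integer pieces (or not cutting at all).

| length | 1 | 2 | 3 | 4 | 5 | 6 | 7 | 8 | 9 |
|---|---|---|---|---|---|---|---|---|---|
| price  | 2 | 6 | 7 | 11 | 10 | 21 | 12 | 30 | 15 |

32

Let R[k] be the best obtainable value from length k. For each k, try every first piece i and keep the best of price[i] + R[k−i].
R[1] = 2
R[2] = 6
R[3] = 8  (first piece 1, then R[2]=6)
R[4] = 12  (first piece 2, then R[2]=6)
R[5] = 14  (first piece 1, then R[4]=12)
R[6] = 21
R[7] = 23  (first piece 1, then R[6]=21)
R[8] = 30
R[9] = 32  (first piece 1, then R[8]=30)
One optimal cutting: 8 + 1 → $30 + $2 = $32.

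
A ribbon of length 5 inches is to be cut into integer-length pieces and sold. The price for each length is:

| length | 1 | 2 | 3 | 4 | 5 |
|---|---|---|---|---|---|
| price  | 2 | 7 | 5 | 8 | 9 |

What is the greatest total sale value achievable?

16

Build best[k] bottom-up: best[k] = max over allowed piece i of (p[i] + best[k−i]).
best[1] = 2
best[2] = 7
best[3] = 9  (first piece 1, then best[2]=7)
best[4] = 14  (first piece 2, then best[2]=7)
best[5] = 16  (first piece 1, then best[4]=14)
One optimal cutting: 2 + 2 + 1 → ¢7 + ¢7 + ¢2 = ¢16.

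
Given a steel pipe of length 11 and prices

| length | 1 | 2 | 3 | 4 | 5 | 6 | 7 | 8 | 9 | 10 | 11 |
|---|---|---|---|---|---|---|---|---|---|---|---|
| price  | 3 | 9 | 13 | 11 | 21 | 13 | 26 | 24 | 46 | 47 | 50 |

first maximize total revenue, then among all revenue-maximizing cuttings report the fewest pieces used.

Consider every possible first cut. r[k] is the best of p[i]+r[k−i] over all sellable i≤k.
r[1] = 3
r[2] = 9
r[3] = 13
r[4] = 18  (first piece 2, then r[2]=9)
r[5] = 22  (first piece 2, then r[3]=13)
r[6] = 27  (first piece 2, then r[4]=18)
r[7] = 31  (first piece 2, then r[5]=22)
r[8] = 36  (first piece 2, then r[6]=27)
r[9] = 46
r[10] = 49  (first piece 1, then r[9]=46)
r[11] = 55  (first piece 2, then r[9]=46)
Maximum revenue is $55.
Now minimize piece count subject to staying optimal: for each k, pieces[k] = 1 + min over i with p[i]+r[k−i]=r[k] of pieces[k−i].
pieces[8] = 4
pieces[9] = 1
pieces[10] = 2
pieces[11] = 2

2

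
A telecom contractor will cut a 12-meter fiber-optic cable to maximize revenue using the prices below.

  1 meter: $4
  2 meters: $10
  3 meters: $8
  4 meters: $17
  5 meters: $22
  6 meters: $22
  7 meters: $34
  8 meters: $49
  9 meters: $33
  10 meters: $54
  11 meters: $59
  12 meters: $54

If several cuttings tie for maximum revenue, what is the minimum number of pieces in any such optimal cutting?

3

Consider every possible first cut. r[k] is the best of p[i]+r[k−i] over all sellable i≤k.
r[1] = 4
r[2] = max(4+4, 10+0) = 10
r[3] = max(4+10, 10+4, 8+0) = 14
r[4] = max(4+14, 10+10, 8+4, 17+0) = 20
r[5] = max(4+20, 10+14, 8+10, 17+4, 22+0) = 24
r[6] = max(4+24, 10+20, 8+14, 17+10, 22+4, 22+0) = 30
r[7] = max(4+30, 10+24, 8+20, …, 22+4, 34+0) = 34
r[8] = max(4+34, 10+30, 8+24, …, 34+4, 49+0) = 49
r[9] = max(4+49, 10+34, 8+30, …, 49+4, 33+0) = 53
r[10] = max(4+53, 10+49, 8+34, …, 33+4, 54+0) = 59
r[11] = max(4+59, 10+53, 8+49, …, 54+4, 59+0) = 63
r[12] = max(4+63, 10+59, 8+53, …, 59+4, 54+0) = 69
Maximum revenue is $69.
Now minimize piece count subject to staying optimal: for each k, pieces[k] = 1 + min over i with p[i]+r[k−i]=r[k] of pieces[k−i].
pieces[9] = 2
pieces[10] = 2
pieces[11] = 3
pieces[12] = 3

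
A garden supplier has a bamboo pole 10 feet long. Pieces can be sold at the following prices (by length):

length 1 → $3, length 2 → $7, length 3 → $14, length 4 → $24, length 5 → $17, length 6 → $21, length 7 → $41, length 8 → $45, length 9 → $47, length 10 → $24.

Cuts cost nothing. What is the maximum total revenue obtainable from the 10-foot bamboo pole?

Build v[k] bottom-up: v[k] = max over allowed piece i of (p[i] + v[k−i]).
v[1] = 3
v[2] = 7
v[3] = 14
v[4] = 24
v[5] = 27  (first piece 1, then v[4]=24)
v[6] = 31  (first piece 2, then v[4]=24)
v[7] = 41
v[8] = 48  (first piece 4, then v[4]=24)
v[9] = 51  (first piece 1, then v[8]=48)
v[10] = 55  (first piece 2, then v[8]=48)
One optimal cutting: 4 + 4 + 2 → $24 + $24 + $7 = $55.

55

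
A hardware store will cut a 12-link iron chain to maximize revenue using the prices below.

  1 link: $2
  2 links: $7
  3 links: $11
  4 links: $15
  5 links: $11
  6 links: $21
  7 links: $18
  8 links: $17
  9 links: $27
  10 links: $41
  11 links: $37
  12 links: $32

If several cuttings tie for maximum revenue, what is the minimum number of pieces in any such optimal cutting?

2

Let r[k] be the best obtainable value from length k. For each k, try every first piece i and keep the best of price[i] + r[k−i].
r[1] = 2
r[2] = max(2+2, 7+0) = 7
r[3] = max(2+7, 7+2, 11+0) = 11
r[4] = max(2+11, 7+7, 11+2, 15+0) = 15
r[5] = max(2+15, 7+11, 11+7, 15+2, 11+0) = 18
r[6] = max(2+18, 7+15, 11+11, 15+7, 11+2, 21+0) = 22
r[7] = max(2+22, 7+18, 11+15, …, 21+2, 18+0) = 26
r[8] = max(2+26, 7+22, 11+18, …, 18+2, 17+0) = 30
r[9] = max(2+30, 7+26, 11+22, …, 17+2, 27+0) = 33
r[10] = max(2+33, 7+30, 11+26, …, 27+2, 41+0) = 41
r[11] = max(2+41, 7+33, 11+30, …, 41+2, 37+0) = 43
r[12] = max(2+43, 7+41, 11+33, …, 37+2, 32+0) = 48
Maximum revenue is $48.
Now minimize piece count subject to staying optimal: for each k, pieces[k] = 1 + min over i with p[i]+r[k−i]=r[k] of pieces[k−i].
pieces[9] = 3
pieces[10] = 1
pieces[11] = 2
pieces[12] = 2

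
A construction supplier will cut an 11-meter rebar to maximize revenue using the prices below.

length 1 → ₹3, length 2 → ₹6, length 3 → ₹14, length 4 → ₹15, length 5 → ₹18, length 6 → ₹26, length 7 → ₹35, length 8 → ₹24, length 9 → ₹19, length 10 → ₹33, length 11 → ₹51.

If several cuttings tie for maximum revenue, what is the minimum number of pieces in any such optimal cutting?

Build r[k] bottom-up: r[k] = max over allowed piece i of (p[i] + r[k−i]).
r[1] = 3
r[2] = 6  (first piece 1, then r[1]=3)
r[3] = 14
r[4] = 17  (first piece 1, then r[3]=14)
r[5] = 20  (first piece 1, then r[4]=17)
r[6] = 28  (first piece 3, then r[3]=14)
r[7] = 35
r[8] = 38  (first piece 1, then r[7]=35)
r[9] = 42  (first piece 3, then r[6]=28)
r[10] = 49  (first piece 3, then r[7]=35)
r[11] = 52  (first piece 1, then r[10]=49)
Maximum revenue is ₹52.
Now minimize piece count subject to staying optimal: for each k, pieces[k] = 1 + min over i with p[i]+r[k−i]=r[k] of pieces[k−i].
pieces[8] = 2
pieces[9] = 3
pieces[10] = 2
pieces[11] = 3

3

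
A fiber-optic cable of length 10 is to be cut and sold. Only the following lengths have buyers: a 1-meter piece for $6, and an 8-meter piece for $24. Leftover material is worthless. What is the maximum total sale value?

Let r[k] be the best obtainable value from length k. For each k, try every first piece i and keep the best of price[i] + r[k−i].
r[1] = 6
r[2] = 12  (first piece 1, then r[1]=6)
r[3] = 18  (first piece 1, then r[2]=12)
r[4] = 24  (first piece 1, then r[3]=18)
r[5] = 30  (first piece 1, then r[4]=24)
r[6] = 36  (first piece 1, then r[5]=30)
r[7] = 42  (first piece 1, then r[6]=36)
r[8] = max(6+42, 24+0) = 48
r[9] = max(6+48, 24+6) = 54
r[10] = max(6+54, 24+12) = 60
One optimal cutting: 1 + 1 + 1 + 1 + 1 + 1 + 1 + 1 + 1 + 1 → $60.

60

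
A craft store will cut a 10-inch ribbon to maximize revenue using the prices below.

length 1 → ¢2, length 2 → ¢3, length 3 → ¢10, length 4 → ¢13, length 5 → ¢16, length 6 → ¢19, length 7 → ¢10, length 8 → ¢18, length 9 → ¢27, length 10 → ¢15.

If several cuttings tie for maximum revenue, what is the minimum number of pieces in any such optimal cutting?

Build r[k] bottom-up: r[k] = max over allowed piece i of (p[i] + r[k−i]).
r[1] = 2
r[2] = 4  (first piece 1, then r[1]=2)
r[3] = 10
r[4] = 13
r[5] = 16
r[6] = 20  (first piece 3, then r[3]=10)
r[7] = 23  (first piece 3, then r[4]=13)
r[8] = 26  (first piece 3, then r[5]=16)
r[9] = 30  (first piece 3, then r[6]=20)
r[10] = 33  (first piece 3, then r[7]=23)
Maximum revenue is ¢33.
Now minimize piece count subject to staying optimal: for each k, pieces[k] = 1 + min over i with p[i]+r[k−i]=r[k] of pieces[k−i].
pieces[7] = 2
pieces[8] = 2
pieces[9] = 3
pieces[10] = 3

3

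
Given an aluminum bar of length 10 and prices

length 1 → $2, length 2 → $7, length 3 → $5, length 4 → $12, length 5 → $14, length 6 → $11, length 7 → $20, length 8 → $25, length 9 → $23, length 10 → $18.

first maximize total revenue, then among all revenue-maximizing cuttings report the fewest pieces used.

5

Build r[k] bottom-up: r[k] = max over allowed piece i of (p[i] + r[k−i]).
r[1] = 2
r[2] = max(2+2, 7+0) = 7
r[3] = max(2+7, 7+2, 5+0) = 9
r[4] = max(2+9, 7+7, 5+2, 12+0) = 14
r[5] = max(2+14, 7+9, 5+7, 12+2, 14+0) = 16
r[6] = max(2+16, 7+14, 5+9, 12+7, 14+2, 11+0) = 21
r[7] = max(2+21, 7+16, 5+14, …, 11+2, 20+0) = 23
r[8] = max(2+23, 7+21, 5+16, …, 20+2, 25+0) = 28
r[9] = max(2+28, 7+23, 5+21, …, 25+2, 23+0) = 30
r[10] = max(2+30, 7+28, 5+23, …, 23+2, 18+0) = 35
Maximum revenue is $35.
Now minimize piece count subject to staying optimal: for each k, pieces[k] = 1 + min over i with p[i]+r[k−i]=r[k] of pieces[k−i].
pieces[7] = 4
pieces[8] = 4
pieces[9] = 5
pieces[10] = 5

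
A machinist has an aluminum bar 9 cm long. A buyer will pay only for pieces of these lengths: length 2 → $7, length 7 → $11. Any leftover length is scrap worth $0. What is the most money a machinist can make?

28

Consider every possible first cut. f[k] is the best of p[i]+f[k−i] over all sellable i≤k.
f[1] = 0
f[2] = 7
f[3] = 7
f[4] = 14  (first piece 2, then f[2]=7)
f[5] = 14
f[6] = 21  (first piece 2, then f[4]=14)
f[7] = max(7+14, 11+0) = 21
f[8] = max(7+21, 11+0) = 28
f[9] = max(7+21, 11+7) = 28
One optimal cutting: pieces 2 + 2 + 2 + 2 with 1 cm of scrap → $28.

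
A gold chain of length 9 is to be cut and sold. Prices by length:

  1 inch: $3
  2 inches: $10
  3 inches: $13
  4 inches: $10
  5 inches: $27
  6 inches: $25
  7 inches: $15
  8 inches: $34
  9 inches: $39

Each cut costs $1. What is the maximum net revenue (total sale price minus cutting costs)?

45

Build r[k] bottom-up: r[k] = max over allowed piece i of (p[i] + r[k−i]) − 1 per cut.
r[1] = 3
r[2] = max(3+3-1, 10+0) = 10
r[3] = max(3+10-1, 10+3-1, 13+0) = 13
r[4] = max(3+13-1, 10+10-1, 13+3-1, 10+0) = 19
r[5] = max(3+19-1, 10+13-1, 13+10-1, 10+3-1, 27+0) = 27
r[6] = max(3+27-1, 10+19-1, 13+13-1, 10+10-1, 27+3-1, 25+0) = 29
r[7] = max(3+29-1, 10+27-1, 13+19-1, …, 25+3-1, 15+0) = 36
r[8] = max(3+36-1, 10+29-1, 13+27-1, …, 15+3-1, 34+0) = 39
r[9] = max(3+39-1, 10+36-1, 13+29-1, …, 34+3-1, 39+0) = 45
One optimal plan: pieces 5 + 2 + 2 (2 cuts) → $47 − $2 = $45.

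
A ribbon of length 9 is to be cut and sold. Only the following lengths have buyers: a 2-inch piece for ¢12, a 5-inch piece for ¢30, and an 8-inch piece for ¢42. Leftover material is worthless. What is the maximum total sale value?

Let f[k] be the best obtainable value from length k. For each k, try every first piece i and keep the best of price[i] + f[k−i].
f[1] = 0
f[2] = 12
f[3] = 12
f[4] = 24  (first piece 2, then f[2]=12)
f[5] = max(12+12, 30+0) = 30
f[6] = max(12+24, 30+0) = 36
f[7] = max(12+30, 30+12) = 42
f[8] = max(12+36, 30+12, 42+0) = 48
f[9] = max(12+42, 30+24, 42+0) = 54
One optimal cutting: 5 + 2 + 2 → ¢54.

54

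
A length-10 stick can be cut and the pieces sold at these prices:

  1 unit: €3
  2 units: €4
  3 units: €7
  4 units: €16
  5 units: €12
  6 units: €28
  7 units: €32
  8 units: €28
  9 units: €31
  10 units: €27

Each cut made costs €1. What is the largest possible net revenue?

43

Build net[k] bottom-up: net[k] = max over allowed piece i of (p[i] + net[k−i]) − 1 per cut.
net[1] = 3
net[2] = 5  (first piece 1, then net[1]=3)
net[3] = 7  (first piece 1, then net[2]=5)
net[4] = 16
net[5] = 18  (first piece 1, then net[4]=16)
net[6] = 28
net[7] = 32
net[8] = 34  (first piece 1, then net[7]=32)
net[9] = 36  (first piece 1, then net[8]=34)
net[10] = 43  (first piece 4, then net[6]=28)
One optimal plan: pieces 6 + 4 (1 cut) → €44 − €1 = €43.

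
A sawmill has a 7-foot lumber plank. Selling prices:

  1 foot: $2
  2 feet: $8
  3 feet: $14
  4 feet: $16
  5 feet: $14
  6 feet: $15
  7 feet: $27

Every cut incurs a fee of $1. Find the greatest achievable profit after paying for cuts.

29

Build net[k] bottom-up: net[k] = max over allowed piece i of (p[i] + net[k−i]) − 1 per cut.
net[1] = 2
net[2] = max(2+2-1, 8+0) = 8
net[3] = max(2+8-1, 8+2-1, 14+0) = 14
net[4] = max(2+14-1, 8+8-1, 14+2-1, 16+0) = 16
net[5] = max(2+16-1, 8+14-1, 14+8-1, 16+2-1, 14+0) = 21
net[6] = max(2+21-1, 8+16-1, 14+14-1, 16+8-1, 14+2-1, 15+0) = 27
net[7] = max(2+27-1, 8+21-1, 14+16-1, …, 15+2-1, 27+0) = 29
One optimal plan: pieces 4 + 3 (1 cut) → $30 − $1 = $29.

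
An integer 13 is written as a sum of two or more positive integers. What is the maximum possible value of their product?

108

Define prod[k] = max over 1≤i<k of i · max(k−i, prod[k−i]); the inner max lets the remainder stay uncut if that's better.
prod[2] = 1×max(1,0) = 1×1 = 1
prod[3] = max(1×2, 2×1) = 2
prod[4] = max(1×3, 2×2, 3×1) = 4
prod[5] = max(1×4, 2×3, 3×2, 4×1) = 6
prod[6] = max(1×6, 2×4, 3×3, 4×2, 5×1) = 9
prod[7] = max(1×9, 2×6, 3×4, 4×3, 5×2, 6×1) = 12
prod[8] = max(1×12, 2×9, 3×6, …, 6×2, 7×1) = 18
prod[9] = max(1×18, 2×12, 3×9, …, 7×2, 8×1) = 27
prod[10] = max(1×27, 2×18, 3×12, …, 8×2, 9×1) = 36
prod[11] = max(1×36, 2×27, 3×18, …, 9×2, 10×1) = 54
prod[12] = max(1×54, 2×36, 3×27, …, 10×2, 11×1) = 81
prod[13] = max(1×81, 2×54, 3×36, …, 11×2, 12×1) = 108
One optimal split: 3 + 3 + 3 + 2 + 2; product 3×3×3×2×2 = 108.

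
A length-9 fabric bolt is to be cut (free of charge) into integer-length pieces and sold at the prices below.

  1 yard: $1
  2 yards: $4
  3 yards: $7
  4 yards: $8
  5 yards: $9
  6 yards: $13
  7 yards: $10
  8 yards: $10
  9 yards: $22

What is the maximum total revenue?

22

Let r[k] be the best obtainable value from length k. For each k, try every first piece i and keep the best of price[i] + r[k−i].
r[1] = 1
r[2] = max(1+1, 4+0) = 4
r[3] = max(1+4, 4+1, 7+0) = 7
r[4] = max(1+7, 4+4, 7+1, 8+0) = 8
r[5] = max(1+8, 4+7, 7+4, 8+1, 9+0) = 11
r[6] = max(1+11, 4+8, 7+7, 8+4, 9+1, 13+0) = 14
r[7] = max(1+14, 4+11, 7+8, …, 13+1, 10+0) = 15
r[8] = max(1+15, 4+14, 7+11, …, 10+1, 10+0) = 18
r[9] = max(1+18, 4+15, 7+14, …, 10+1, 22+0) = 22
Best is to sell the whole 9-yard piece uncut for $22.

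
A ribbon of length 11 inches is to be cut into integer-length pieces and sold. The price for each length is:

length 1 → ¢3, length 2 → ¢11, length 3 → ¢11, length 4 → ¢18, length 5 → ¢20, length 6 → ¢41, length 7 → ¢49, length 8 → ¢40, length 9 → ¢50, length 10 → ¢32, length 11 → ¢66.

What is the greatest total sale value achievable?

71

Build r[k] bottom-up: r[k] = max over allowed piece i of (p[i] + r[k−i]).
r[1] = 3
r[2] = max(3+3, 11+0) = 11
r[3] = max(3+11, 11+3, 11+0) = 14
r[4] = max(3+14, 11+11, 11+3, 18+0) = 22
r[5] = max(3+22, 11+14, 11+11, 18+3, 20+0) = 25
r[6] = max(3+25, 11+22, 11+14, 18+11, 20+3, 41+0) = 41
r[7] = max(3+41, 11+25, 11+22, …, 41+3, 49+0) = 49
r[8] = max(3+49, 11+41, 11+25, …, 49+3, 40+0) = 52
r[9] = max(3+52, 11+49, 11+41, …, 40+3, 50+0) = 60
r[10] = max(3+60, 11+52, 11+49, …, 50+3, 32+0) = 63
r[11] = max(3+63, 11+60, 11+52, …, 32+3, 66+0) = 71
One optimal cutting: 7 + 2 + 2 → ¢49 + ¢11 + ¢11 = ¢71.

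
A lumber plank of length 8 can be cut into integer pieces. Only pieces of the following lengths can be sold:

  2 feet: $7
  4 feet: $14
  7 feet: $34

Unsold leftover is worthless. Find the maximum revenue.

34

Let r[k] be the best obtainable value from length k. For each k, try every first piece i and keep the best of price[i] + r[k−i].
r[1] = 0
r[2] = 7
r[3] = 7
r[4] = max(7+7, 14+0) = 14
r[5] = max(7+7, 14+0) = 14
r[6] = max(7+14, 14+7) = 21
r[7] = max(7+14, 14+7, 34+0) = 34
r[8] = max(7+21, 14+14, 34+0) = 34
One optimal cutting: pieces 7 with 1 foot of scrap → $34.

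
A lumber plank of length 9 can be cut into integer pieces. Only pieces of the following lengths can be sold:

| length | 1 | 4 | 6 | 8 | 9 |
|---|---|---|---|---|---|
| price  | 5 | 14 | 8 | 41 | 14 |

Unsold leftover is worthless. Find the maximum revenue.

Build r[k] bottom-up: r[k] = max over allowed piece i of (p[i] + r[k−i]).
r[1] = 5
r[2] = 10  (first piece 1, then r[1]=5)
r[3] = 15  (first piece 1, then r[2]=10)
r[4] = max(5+15, 14+0) = 20
r[5] = max(5+20, 14+5) = 25
r[6] = max(5+25, 14+10, 8+0) = 30
r[7] = max(5+30, 14+15, 8+5) = 35
r[8] = max(5+35, 14+20, 8+10, 41+0) = 41
r[9] = max(5+41, 14+25, 8+15, 41+5, 14+0) = 46
One optimal cutting: 8 + 1 → $46.

46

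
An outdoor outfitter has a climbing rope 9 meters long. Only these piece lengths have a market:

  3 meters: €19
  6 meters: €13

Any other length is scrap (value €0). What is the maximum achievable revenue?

57

Build r[k] bottom-up: r[k] = max over allowed piece i of (p[i] + r[k−i]).
r[1] = 0
r[2] = 0
r[3] = 19
r[4] = 19
r[5] = 19
r[6] = 38  (first piece 3, then r[3]=19)
r[7] = 38
r[8] = 38
r[9] = 57  (first piece 3, then r[6]=38)
One optimal cutting: 3 + 3 + 3 → €57.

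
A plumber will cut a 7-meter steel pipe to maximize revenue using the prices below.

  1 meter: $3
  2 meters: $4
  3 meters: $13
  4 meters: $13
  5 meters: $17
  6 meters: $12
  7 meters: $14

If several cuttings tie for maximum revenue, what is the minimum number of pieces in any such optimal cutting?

3

Let r[k] be the best obtainable value from length k. For each k, try every first piece i and keep the best of price[i] + r[k−i].
r[1] = 3
r[2] = max(3+3, 4+0) = 6
r[3] = max(3+6, 4+3, 13+0) = 13
r[4] = max(3+13, 4+6, 13+3, 13+0) = 16
r[5] = max(3+16, 4+13, 13+6, 13+3, 17+0) = 19
r[6] = max(3+19, 4+16, 13+13, 13+6, 17+3, 12+0) = 26
r[7] = max(3+26, 4+19, 13+16, …, 12+3, 14+0) = 29
Maximum revenue is $29.
Now minimize piece count subject to staying optimal: for each k, pieces[k] = 1 + min over i with p[i]+r[k−i]=r[k] of pieces[k−i].
pieces[4] = 2
pieces[5] = 3
pieces[6] = 2
pieces[7] = 3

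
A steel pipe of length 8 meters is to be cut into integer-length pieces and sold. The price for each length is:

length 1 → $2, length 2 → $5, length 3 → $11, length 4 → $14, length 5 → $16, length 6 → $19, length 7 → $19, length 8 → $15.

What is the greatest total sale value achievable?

28

Let r[k] be the best obtainable value from length k. For each k, try every first piece i and keep the best of price[i] + r[k−i].
r[1] = 2
r[2] = max(2+2, 5+0) = 5
r[3] = max(2+5, 5+2, 11+0) = 11
r[4] = max(2+11, 5+5, 11+2, 14+0) = 14
r[5] = max(2+14, 5+11, 11+5, 14+2, 16+0) = 16
r[6] = max(2+16, 5+14, 11+11, 14+5, 16+2, 19+0) = 22
r[7] = max(2+22, 5+16, 11+14, …, 19+2, 19+0) = 25
r[8] = max(2+25, 5+22, 11+16, …, 19+2, 15+0) = 28
One optimal cutting: 4 + 4 → $14 + $14 = $28.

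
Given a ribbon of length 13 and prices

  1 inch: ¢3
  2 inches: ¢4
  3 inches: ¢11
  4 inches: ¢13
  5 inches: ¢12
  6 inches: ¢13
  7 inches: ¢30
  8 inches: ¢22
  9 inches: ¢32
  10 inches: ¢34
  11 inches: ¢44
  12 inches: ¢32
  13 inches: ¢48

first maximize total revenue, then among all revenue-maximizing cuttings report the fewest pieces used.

Let r[k] be the best obtainable value from length k. For each k, try every first piece i and keep the best of price[i] + r[k−i].
r[1] = 3
r[2] = 6  (first piece 1, then r[1]=3)
r[3] = 11
r[4] = 14  (first piece 1, then r[3]=11)
r[5] = 17  (first piece 1, then r[4]=14)
r[6] = 22  (first piece 3, then r[3]=11)
r[7] = 30
r[8] = 33  (first piece 1, then r[7]=30)
r[9] = 36  (first piece 1, then r[8]=33)
r[10] = 41  (first piece 3, then r[7]=30)
r[11] = 44  (first piece 1, then r[10]=41)
r[12] = 47  (first piece 1, then r[11]=44)
r[13] = 52  (first piece 3, then r[10]=41)
Maximum revenue is ¢52.
Now minimize piece count subject to staying optimal: for each k, pieces[k] = 1 + min over i with p[i]+r[k−i]=r[k] of pieces[k−i].
pieces[10] = 2
pieces[11] = 1
pieces[12] = 2
pieces[13] = 3

3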